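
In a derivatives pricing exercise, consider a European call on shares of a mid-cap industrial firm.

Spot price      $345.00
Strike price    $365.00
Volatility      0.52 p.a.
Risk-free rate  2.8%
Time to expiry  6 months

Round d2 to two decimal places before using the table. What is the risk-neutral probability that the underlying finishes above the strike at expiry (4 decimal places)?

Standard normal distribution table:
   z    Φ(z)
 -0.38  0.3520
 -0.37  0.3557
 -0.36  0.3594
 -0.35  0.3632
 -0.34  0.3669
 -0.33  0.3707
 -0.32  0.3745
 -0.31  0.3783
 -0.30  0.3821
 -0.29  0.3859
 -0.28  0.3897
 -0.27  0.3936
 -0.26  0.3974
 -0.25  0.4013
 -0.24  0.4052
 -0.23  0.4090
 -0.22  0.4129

σ√T = 0.52·√0.5 = 0.3677
d₁ = [ln(345/365) + (0.028 + ½·0.52²)·0.5] / (σ√T) = (-0.0564 + 0.0816) / 0.3677 = 0.0687 → 0.07
d₂ = 0.0687 − 0.3677 = -0.2990 → -0.30
Risk-neutral Pr[S_T > K] = N(d₂) = N(-0.30) = 0.3821

0.3821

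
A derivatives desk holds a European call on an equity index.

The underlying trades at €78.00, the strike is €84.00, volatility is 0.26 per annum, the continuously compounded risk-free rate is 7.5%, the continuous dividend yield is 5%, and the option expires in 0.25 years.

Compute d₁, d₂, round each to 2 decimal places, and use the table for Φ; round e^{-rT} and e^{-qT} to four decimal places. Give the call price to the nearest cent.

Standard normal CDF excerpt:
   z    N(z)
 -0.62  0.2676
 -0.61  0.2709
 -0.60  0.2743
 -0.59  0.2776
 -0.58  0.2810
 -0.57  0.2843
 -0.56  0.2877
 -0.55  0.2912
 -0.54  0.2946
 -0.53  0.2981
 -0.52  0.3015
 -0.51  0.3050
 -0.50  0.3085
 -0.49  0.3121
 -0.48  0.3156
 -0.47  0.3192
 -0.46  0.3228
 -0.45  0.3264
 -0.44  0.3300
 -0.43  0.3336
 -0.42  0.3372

€1.98

T = 0.25;  σ√T = 0.1300
d₁ = [ln(78/84) + (0.075 − 0.05 + 0.26²/2)·0.25] / 0.1300 = [-0.0741 + 0.0147] / 0.1300 = -0.4570 which rounds to -0.46
d₂ = d₁ − σ√T = -0.4570 − 0.1300 = -0.5870 which rounds to -0.59
exp(−qT) = exp(−0.05·0.25) = 0.9876;  exp(−rT) = exp(−0.075·0.25) = 0.9814
N(d₁) = N(-0.46) = 0.3228;  N(d₂) = N(-0.59) = 0.2776
C = 78·0.9876·0.3228 − 84·0.9814·0.2776 = 24.8662 − 22.8847 = 1.9815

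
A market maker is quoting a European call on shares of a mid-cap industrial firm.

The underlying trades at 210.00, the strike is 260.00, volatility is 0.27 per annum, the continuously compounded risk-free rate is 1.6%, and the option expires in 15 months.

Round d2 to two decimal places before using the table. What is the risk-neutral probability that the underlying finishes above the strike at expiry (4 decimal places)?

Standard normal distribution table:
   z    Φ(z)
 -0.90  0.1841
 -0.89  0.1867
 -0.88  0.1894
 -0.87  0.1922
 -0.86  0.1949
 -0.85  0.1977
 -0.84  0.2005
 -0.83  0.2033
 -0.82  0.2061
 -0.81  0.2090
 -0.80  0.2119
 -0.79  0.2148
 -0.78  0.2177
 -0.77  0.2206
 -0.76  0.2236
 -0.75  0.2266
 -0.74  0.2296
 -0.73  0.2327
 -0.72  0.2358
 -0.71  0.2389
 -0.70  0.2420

0.2148

T = 1.25;  σ√T = 0.3019
ln(S/K) + (r + σ²/2)T = ln(210/260) + (0.016 + 0.27²/2)·1.25 = -0.2136 + 0.0656 = -0.1480
d₁ = -0.1480 / 0.3019 = -0.4903 → -0.49
d₂ = d₁ − σ√T = -0.4903 − 0.3019 = -0.7922 → -0.79
Pr(exercise) under Q = N(d₂) = 0.2148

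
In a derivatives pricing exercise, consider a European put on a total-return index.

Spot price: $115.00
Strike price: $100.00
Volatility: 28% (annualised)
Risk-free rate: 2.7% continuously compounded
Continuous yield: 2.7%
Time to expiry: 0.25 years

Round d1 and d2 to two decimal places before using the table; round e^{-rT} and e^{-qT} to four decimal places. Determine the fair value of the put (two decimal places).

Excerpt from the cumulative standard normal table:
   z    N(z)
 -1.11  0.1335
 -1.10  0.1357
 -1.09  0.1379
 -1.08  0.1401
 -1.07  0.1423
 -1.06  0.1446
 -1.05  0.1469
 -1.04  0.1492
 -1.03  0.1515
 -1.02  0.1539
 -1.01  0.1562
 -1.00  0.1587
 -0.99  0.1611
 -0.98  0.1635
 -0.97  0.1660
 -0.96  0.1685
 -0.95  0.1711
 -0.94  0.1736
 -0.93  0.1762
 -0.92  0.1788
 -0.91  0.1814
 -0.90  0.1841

$1.25

σ√T = 0.28·√0.25 = 0.1400
d₁ = [ln(115/100) + (0.027 − 0.027 + ½·0.28²)·0.25] / (σ√T) = (0.1398 + 0.0098) / 0.1400 = 1.0683 ⇒ 1.07
d₂ = 1.0683 − 0.1400 = 0.9283 ⇒ 0.93
e^(−qT) = e^(−0.027·0.25) = 0.9933;  e^(−rT) = e^(−0.027·0.25) = 0.9933
N(−d₂) = N(-0.93) = 0.1762;  N(−d₁) = N(-1.07) = 0.1423
P = 100·0.9933·0.1762 − 115·0.9933·0.1423 = 17.5019 − 16.2549 = 1.2471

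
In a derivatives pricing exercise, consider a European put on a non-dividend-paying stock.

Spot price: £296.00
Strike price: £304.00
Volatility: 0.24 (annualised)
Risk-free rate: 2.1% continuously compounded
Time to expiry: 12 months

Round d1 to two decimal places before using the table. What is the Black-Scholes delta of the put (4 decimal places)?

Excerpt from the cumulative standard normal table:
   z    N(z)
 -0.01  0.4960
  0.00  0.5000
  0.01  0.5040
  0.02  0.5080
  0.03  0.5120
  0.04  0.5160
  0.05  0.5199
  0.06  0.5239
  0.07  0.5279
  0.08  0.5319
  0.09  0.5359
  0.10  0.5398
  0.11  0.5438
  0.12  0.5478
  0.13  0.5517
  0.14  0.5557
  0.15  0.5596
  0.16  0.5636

σ√T = 0.24 × 1.0000 = 0.2400
ln(S/K) + (r + σ²/2)T = ln(296/304) + (0.021 + 0.24²/2)·1 = -0.0267 + 0.0498 = 0.0231
d₁ = 0.0231 / 0.2400 = 0.0964 → 0.10
N(d₁) = N(0.10) = 0.5398
Δ_put = N(d₁) − 1 = 0.5398 − 1 = -0.4602

-0.4602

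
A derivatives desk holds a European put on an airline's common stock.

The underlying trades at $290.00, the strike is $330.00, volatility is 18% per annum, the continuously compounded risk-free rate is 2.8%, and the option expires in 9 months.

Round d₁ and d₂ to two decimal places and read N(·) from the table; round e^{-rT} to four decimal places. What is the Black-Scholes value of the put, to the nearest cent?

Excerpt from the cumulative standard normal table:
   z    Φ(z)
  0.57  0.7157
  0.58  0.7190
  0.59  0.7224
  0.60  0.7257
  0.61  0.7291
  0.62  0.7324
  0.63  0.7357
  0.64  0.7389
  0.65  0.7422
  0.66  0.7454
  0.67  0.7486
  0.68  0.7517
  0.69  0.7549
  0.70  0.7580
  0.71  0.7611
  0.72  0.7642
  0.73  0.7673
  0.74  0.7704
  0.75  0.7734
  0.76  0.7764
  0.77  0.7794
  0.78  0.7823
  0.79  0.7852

$39.46

T = 0.75;  σ√T = 0.1559
d₁ = [ln(290/330) + (0.028 + 0.18²/2)·0.75] / 0.1559 = [-0.1292 + 0.0331] / 0.1559 = -0.6162 which rounds to -0.62
d₂ = d₁ − σ√T = -0.6162 − 0.1559 = -0.7721 which rounds to -0.77
e^(−rT) = e^(−0.028·0.75) = 0.9792
P = 330·0.9792·N(0.77) − 290·N(0.62) = 330·0.9792·0.7794 − 290·0.7324 = 251.8522 − 212.3960 = 39.4562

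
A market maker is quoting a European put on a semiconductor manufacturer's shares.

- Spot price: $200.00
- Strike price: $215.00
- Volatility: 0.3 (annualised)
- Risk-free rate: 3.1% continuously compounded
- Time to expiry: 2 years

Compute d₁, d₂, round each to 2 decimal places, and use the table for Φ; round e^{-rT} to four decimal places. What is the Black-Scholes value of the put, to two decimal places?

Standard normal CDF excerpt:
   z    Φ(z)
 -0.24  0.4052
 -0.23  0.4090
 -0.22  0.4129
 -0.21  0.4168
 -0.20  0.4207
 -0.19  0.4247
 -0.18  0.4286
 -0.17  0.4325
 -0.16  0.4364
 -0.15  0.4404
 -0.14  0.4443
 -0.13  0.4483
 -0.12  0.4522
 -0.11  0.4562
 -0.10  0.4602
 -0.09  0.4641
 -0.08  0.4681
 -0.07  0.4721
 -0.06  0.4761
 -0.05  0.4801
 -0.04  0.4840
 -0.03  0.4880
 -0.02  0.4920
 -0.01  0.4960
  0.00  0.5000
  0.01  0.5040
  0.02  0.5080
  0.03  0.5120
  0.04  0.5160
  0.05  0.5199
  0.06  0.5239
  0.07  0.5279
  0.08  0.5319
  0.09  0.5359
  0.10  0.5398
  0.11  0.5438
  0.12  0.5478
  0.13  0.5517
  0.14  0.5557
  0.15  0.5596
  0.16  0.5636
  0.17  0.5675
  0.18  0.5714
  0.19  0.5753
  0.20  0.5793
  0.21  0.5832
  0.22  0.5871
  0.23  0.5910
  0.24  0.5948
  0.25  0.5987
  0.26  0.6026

$35.26

T = 2;  σ√T = 0.4243
ln(S/K) + (r + σ²/2)T = ln(200/215) + (0.031 + 0.3²/2)·2 = -0.0723 + 0.1520 = 0.0797
d₁ = 0.0797 / 0.4243 = 0.1878 which rounds to 0.19
d₂ = d₁ − σ√T = 0.1878 − 0.4243 = -0.2365 which rounds to -0.24
exp(−rT) = exp(−0.031·2) = 0.9399
N(−d₂) = N(0.24) = 0.5948;  N(−d₁) = N(-0.19) = 0.4247
P = 215·0.9399·0.5948 − 200·0.4247 = 120.1963 − 84.9400 = 35.2563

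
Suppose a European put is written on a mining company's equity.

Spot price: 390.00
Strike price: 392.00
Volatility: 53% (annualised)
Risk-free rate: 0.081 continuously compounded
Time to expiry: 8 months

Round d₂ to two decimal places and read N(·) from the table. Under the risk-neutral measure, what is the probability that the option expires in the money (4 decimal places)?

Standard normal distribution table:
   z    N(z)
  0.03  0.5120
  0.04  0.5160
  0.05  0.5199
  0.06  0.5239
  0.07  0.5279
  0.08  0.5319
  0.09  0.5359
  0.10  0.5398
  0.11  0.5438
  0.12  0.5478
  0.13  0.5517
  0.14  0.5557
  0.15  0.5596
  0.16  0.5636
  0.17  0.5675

σ√T = 0.53 × 0.8165 = 0.4327
ln(S/K) + (r + σ²/2)T = ln(390/392) + (0.081 + 0.53²/2)·0.6667 = -0.0051 + 0.1476 = 0.1425
d₁ = 0.1425 / 0.4327 = 0.3293 → 0.33
d₂ = d₁ − σ√T = 0.3293 − 0.4327 = -0.1034 → -0.10
Pr(exercise) under Q = N(−d₂) = N(0.10) = 0.5398

0.5398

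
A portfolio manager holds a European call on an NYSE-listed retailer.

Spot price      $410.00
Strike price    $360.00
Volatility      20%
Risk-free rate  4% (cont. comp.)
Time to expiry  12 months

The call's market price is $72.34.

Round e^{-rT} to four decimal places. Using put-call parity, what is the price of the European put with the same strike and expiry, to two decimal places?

exp(−rT) = exp(−0.04·1) = 0.9608
Put-call parity: C − P = S − K·e^(−rT) = 410 − 360·0.9608 = 410 − 345.8880 = 64.1120
P = C − (C − P) = 72.34 − (64.1120) = 8.2280

$8.23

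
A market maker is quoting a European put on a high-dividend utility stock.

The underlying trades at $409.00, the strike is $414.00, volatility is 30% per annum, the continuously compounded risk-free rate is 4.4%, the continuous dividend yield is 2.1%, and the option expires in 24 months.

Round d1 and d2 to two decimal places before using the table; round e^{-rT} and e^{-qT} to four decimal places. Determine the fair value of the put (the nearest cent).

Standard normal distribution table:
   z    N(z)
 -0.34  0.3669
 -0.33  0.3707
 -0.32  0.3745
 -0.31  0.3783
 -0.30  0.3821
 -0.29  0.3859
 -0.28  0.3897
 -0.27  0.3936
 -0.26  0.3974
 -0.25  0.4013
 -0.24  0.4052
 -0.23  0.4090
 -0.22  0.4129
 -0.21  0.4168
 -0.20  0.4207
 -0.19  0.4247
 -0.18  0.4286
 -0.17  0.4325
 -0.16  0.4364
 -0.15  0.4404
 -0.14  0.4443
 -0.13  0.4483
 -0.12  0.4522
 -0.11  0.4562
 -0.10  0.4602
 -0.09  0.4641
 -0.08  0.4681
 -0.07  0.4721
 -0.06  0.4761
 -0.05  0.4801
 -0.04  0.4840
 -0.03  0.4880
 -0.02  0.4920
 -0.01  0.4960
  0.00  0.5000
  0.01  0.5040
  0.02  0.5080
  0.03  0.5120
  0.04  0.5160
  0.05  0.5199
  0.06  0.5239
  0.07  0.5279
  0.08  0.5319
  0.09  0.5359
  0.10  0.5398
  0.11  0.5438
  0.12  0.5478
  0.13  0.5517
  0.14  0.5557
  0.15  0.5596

T = 2;  σ√T = 0.4243
d₁ = [ln(409/414) + (0.044 − 0.021 + ½·0.3²)·2] / (σ√T) = (-0.0122 + 0.1360) / 0.4243 = 0.2919 which rounds to 0.29
d₂ = 0.2919 − 0.4243 = -0.1323 which rounds to -0.13
e^(−qT) = e^(−0.021·2) = 0.9589;  e^(−rT) = e^(−0.044·2) = 0.9158
N(−d₂) = N(0.13) = 0.5517;  N(−d₁) = N(-0.29) = 0.3859
P = 414·0.9158·0.5517 − 409·0.9589·0.3859 = 209.1722 − 151.3462 = 57.8260

$57.83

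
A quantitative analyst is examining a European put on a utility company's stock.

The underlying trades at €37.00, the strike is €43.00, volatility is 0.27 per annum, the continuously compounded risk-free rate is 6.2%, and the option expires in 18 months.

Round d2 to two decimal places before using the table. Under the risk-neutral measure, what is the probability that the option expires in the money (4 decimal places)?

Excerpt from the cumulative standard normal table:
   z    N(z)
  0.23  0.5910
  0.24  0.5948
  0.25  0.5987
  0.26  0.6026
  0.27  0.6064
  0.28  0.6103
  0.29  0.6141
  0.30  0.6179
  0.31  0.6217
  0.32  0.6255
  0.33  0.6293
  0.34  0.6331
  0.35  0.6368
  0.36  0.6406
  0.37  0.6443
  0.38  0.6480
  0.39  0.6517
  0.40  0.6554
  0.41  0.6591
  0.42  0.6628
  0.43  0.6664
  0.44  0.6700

σ√T = 0.27 × 1.2247 = 0.3307
d₁ = [ln(37/43) + (0.062 + 0.27²/2)·1.5] / 0.3307 = [-0.1503 + 0.1477] / 0.3307 = -0.0079 ⇒ -0.01
d₂ = d₁ − σ√T = -0.0079 − 0.3307 = -0.3386 ⇒ -0.34
Pr(exercise) under Q = N(−d₂) = N(0.34) = 0.6331

0.6331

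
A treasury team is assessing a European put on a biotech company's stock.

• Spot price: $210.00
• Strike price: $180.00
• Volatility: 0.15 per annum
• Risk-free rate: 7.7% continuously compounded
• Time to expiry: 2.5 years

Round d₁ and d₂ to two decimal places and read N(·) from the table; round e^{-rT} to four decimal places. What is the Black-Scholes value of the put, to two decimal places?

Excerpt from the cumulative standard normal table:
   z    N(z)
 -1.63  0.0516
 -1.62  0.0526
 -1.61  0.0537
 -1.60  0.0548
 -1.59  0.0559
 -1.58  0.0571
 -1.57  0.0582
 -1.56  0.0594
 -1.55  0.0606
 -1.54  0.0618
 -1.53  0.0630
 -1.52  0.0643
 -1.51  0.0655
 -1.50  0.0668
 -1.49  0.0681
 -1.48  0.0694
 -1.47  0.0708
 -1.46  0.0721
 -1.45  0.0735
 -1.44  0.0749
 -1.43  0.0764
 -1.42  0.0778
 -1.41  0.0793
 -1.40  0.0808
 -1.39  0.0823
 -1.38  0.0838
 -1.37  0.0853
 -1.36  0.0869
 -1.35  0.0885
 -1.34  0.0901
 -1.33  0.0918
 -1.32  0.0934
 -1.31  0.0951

σ√T = 0.15·√2.5 = 0.2372
ln(S/K) + (r + σ²/2)T = ln(210/180) + (0.077 + 0.15²/2)·2.5 = 0.1542 + 0.2206 = 0.3748
d₁ = 0.3748 / 0.2372 = 1.5802 → 1.58
d₂ = d₁ − σ√T = 1.5802 − 0.2372 = 1.3430 → 1.34
e^(−rT) = e^(−0.077·2.5) = 0.8249
N(−d₂) = N(-1.34) = 0.0901;  N(−d₁) = N(-1.58) = 0.0571
P = 180·0.8249·0.0901 − 210·0.0571 = 13.3782 − 11.9910 = 1.3872

$1.39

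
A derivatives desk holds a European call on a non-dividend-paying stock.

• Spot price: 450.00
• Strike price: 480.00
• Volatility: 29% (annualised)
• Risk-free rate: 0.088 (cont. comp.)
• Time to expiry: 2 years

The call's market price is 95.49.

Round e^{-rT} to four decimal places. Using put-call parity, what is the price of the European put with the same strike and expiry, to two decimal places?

e^(−rT) = e^(−0.088·2) = 0.8386
Put-call parity: C − P = S − K·e^(−rT) = 450 − 480·0.8386 = 450 − 402.5280 = 47.4720
P = C − (C − P) = 95.49 − (47.4720) = 48.0180

48.02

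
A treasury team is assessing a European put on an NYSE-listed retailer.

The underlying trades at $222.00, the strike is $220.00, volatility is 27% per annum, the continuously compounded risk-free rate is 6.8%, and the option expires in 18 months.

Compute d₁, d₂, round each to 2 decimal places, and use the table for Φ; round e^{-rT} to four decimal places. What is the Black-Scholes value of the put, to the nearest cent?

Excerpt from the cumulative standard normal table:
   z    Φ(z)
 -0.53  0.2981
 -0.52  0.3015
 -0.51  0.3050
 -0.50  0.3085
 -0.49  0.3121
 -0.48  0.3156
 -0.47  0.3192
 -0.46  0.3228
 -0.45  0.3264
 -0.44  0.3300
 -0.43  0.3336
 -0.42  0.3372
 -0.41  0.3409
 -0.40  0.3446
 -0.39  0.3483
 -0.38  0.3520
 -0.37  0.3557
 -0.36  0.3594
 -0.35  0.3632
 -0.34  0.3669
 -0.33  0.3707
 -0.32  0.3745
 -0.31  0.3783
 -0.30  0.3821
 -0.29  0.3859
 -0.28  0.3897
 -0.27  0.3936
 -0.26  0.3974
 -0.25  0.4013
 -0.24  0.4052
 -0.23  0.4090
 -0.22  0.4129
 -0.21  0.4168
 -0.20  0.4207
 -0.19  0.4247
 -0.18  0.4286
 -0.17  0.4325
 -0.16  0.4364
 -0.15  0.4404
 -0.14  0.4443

$17.43

σ√T = 0.27 × 1.2247 = 0.3307
d₁ = [ln(222/220) + (0.068 + 0.27²/2)·1.5] / 0.3307 = [0.0090 + 0.1567] / 0.3307 = 0.5012 ≈ 0.50
d₂ = d₁ − σ√T = 0.5012 − 0.3307 = 0.1705 ≈ 0.17
exp(−rT) = exp(−0.068·1.5) = 0.9030
P = 220·0.9030·N(-0.17) − 222·N(-0.50) = 220·0.9030·0.4325 − 222·0.3085 = 85.9205 − 68.4870 = 17.4335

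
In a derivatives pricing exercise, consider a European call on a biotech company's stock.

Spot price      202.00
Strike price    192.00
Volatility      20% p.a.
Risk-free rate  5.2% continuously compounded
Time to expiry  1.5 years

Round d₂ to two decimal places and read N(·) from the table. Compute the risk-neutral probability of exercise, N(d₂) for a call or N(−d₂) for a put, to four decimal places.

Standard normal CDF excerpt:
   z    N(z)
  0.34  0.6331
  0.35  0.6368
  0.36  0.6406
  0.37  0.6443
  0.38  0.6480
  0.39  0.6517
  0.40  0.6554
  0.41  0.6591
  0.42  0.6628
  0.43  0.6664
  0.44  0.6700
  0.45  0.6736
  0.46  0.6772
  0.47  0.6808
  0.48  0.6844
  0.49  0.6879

0.6554

T = 1.5;  σ√T = 0.2449
d₁ = [ln(202/192) + (0.052 + 0.2²/2)·1.5] / 0.2449 = [0.0508 + 0.1080] / 0.2449 = 0.6482 which rounds to 0.65
d₂ = d₁ − σ√T = 0.6482 − 0.2449 = 0.4032 which rounds to 0.40
Pr(exercise) under Q = N(d₂) = 0.6554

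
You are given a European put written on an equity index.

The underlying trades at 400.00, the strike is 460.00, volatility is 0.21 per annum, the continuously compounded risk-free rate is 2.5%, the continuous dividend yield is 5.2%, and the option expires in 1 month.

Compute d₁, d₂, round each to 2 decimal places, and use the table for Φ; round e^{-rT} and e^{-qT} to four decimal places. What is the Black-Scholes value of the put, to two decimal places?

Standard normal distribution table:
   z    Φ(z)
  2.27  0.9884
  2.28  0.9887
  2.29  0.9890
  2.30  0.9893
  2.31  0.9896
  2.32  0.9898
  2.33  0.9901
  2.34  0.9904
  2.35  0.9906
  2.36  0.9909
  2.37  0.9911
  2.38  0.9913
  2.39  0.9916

σ√T = 0.21·√0.08333 = 0.0606
d₁ = [ln(400/460) + (0.025 − 0.052 + ½·0.21²)·0.08333] / (σ√T) = (-0.1398 − 0.0004) / 0.0606 = -2.3123 which rounds to -2.31
d₂ = -2.3123 − 0.0606 = -2.3729 which rounds to -2.37
exp(−qT) = exp(−0.052·0.08333) = 0.9957;  exp(−rT) = exp(−0.025·0.08333) = 0.9979
N(−d₂) = N(2.37) = 0.9911;  N(−d₁) = N(2.31) = 0.9896
P = 460·0.9979·0.9911 − 400·0.9957·0.9896 = 454.9486 − 394.1379 = 60.8107

60.81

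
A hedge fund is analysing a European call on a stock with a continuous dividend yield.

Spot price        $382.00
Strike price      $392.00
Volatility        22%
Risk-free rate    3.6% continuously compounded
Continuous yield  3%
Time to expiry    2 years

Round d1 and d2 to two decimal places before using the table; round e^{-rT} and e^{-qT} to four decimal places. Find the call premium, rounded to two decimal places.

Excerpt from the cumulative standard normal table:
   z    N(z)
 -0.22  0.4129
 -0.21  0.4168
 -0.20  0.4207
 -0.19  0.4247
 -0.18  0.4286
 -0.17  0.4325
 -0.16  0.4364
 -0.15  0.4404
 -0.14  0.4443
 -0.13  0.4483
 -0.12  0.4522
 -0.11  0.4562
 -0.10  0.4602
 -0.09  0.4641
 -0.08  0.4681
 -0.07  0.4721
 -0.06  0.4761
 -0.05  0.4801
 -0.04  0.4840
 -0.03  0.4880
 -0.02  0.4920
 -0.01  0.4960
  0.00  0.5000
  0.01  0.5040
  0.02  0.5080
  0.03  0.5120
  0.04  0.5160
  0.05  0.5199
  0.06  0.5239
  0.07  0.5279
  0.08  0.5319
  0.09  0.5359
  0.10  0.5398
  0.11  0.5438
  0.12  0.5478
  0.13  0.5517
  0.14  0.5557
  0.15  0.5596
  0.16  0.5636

σ√T = 0.22 × 1.4142 = 0.3111
ln(S/K) + (r − q + σ²/2)T = ln(382/392) + (0.036 − 0.03 + 0.22²/2)·2 = -0.0258 + 0.0604 = 0.0346
d₁ = 0.0346 / 0.3111 = 0.1111 ⇒ 0.11
d₂ = d₁ − σ√T = 0.1111 − 0.3111 = -0.2001 ⇒ -0.20
exp(−qT) = exp(−0.03·2) = 0.9418;  exp(−rT) = exp(−0.036·2) = 0.9305
N(d₁) = N(0.11) = 0.5438;  N(d₂) = N(-0.20) = 0.4207
C = 382·0.9418·0.5438 − 392·0.9305·0.4207 = 195.6416 − 153.4528 = 42.1888

$42.19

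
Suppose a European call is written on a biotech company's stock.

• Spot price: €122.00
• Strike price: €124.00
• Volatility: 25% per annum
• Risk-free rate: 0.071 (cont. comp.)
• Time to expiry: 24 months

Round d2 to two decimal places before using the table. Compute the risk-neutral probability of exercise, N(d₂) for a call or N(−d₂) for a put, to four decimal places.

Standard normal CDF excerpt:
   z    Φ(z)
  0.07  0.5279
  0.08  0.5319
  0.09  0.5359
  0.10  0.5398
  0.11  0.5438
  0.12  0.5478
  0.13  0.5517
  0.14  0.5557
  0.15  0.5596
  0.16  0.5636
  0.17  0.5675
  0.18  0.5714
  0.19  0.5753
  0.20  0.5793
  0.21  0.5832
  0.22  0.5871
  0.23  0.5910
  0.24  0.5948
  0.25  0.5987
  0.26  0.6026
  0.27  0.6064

T = 2;  σ√T = 0.3536
ln(S/K) + (r + σ²/2)T = ln(122/124) + (0.071 + 0.25²/2)·2 = -0.0163 + 0.2045 = 0.1882
d₁ = 0.1882 / 0.3536 = 0.5324 → 0.53
d₂ = d₁ − σ√T = 0.5324 − 0.3536 = 0.1789 → 0.18
Pr(exercise) under Q = N(d₂) = 0.5714

0.5714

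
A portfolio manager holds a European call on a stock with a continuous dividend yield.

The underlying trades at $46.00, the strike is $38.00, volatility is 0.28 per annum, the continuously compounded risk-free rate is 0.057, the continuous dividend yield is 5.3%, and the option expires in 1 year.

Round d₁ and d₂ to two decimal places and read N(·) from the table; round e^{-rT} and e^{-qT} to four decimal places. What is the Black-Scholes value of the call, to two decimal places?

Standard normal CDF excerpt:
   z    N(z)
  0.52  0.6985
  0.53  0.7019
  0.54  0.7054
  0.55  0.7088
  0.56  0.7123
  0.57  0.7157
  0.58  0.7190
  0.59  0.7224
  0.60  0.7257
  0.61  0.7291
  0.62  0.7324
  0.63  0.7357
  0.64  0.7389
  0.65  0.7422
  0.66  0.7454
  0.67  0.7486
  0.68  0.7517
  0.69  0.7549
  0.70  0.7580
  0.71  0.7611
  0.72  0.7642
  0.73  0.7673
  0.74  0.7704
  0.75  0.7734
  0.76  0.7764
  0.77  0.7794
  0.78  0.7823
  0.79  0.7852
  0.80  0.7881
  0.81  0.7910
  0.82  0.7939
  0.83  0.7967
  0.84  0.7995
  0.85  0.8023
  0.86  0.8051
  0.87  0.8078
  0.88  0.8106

$9.31

σ√T = 0.28·√1 = 0.2800
d₁ = [ln(46/38) + (0.057 − 0.053 + 0.28²/2)·1] / 0.2800 = [0.1911 + 0.0432] / 0.2800 = 0.8366 which rounds to 0.84
d₂ = d₁ − σ√T = 0.8366 − 0.2800 = 0.5566 which rounds to 0.56
e^(−qT) = e^(−0.053·1) = 0.9484;  e^(−rT) = e^(−0.057·1) = 0.9446
C = 46·0.9484·N(0.84) − 38·0.9446·N(0.56) = 46·0.9484·0.7995 − 38·0.9446·0.7123 = 34.8793 − 25.5679 = 9.3114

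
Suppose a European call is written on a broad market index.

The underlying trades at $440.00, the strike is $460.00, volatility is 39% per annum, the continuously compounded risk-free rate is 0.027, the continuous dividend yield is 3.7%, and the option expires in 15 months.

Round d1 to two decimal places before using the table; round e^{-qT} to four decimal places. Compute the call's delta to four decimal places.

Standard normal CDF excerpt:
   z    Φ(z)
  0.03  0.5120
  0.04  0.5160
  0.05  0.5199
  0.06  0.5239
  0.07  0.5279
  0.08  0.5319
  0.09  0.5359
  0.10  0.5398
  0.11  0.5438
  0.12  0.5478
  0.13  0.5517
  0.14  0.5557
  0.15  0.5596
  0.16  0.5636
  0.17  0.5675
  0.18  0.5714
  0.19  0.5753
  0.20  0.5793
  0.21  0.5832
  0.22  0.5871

T = 1.25;  σ√T = 0.4360
ln(S/K) + (r − q + σ²/2)T = ln(440/460) + (0.027 − 0.037 + 0.39²/2)·1.25 = -0.0445 + 0.0826 = 0.0381
d₁ = 0.0381 / 0.4360 = 0.0874 → 0.09
N(d₁) = N(0.09) = 0.5359
Δ_call = exp(−qT)·N(d₁) = 0.9548·0.5359 = 0.5117

0.5117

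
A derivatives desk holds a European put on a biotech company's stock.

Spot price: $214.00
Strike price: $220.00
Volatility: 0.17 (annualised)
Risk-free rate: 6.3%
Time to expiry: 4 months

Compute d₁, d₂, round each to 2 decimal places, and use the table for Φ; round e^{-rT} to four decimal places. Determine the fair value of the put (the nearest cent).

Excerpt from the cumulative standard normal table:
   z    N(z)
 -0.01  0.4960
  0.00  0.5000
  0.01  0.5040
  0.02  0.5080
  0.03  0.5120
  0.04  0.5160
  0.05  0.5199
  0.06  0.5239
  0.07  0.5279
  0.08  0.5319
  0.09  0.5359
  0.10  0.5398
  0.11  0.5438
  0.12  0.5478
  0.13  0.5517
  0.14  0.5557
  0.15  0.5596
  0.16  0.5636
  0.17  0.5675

σ√T = 0.17 × 0.5774 = 0.0981
d₁ = [ln(214/220) + (0.063 + 0.17²/2)·0.3333] / 0.0981 = [-0.0277 + 0.0258] / 0.0981 = -0.0187 → -0.02
d₂ = d₁ − σ√T = -0.0187 − 0.0981 = -0.1168 → -0.12
e^(−rT) = e^(−0.063·0.3333) = 0.9792
P = 220·0.9792·N(0.12) − 214·N(0.02) = 220·0.9792·0.5478 − 214·0.5080 = 118.0093 − 108.7120 = 9.2973

$9.30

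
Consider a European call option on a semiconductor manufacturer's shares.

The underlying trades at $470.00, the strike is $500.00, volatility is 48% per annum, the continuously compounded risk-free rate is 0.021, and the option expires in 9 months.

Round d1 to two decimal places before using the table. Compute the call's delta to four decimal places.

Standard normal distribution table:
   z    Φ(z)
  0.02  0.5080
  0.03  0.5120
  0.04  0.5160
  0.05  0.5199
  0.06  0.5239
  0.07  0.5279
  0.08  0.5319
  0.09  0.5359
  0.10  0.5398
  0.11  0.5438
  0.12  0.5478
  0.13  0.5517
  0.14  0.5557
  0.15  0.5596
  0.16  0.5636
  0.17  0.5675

0.5398

σ√T = 0.48·√0.75 = 0.4157
d₁ = [ln(470/500) + (0.021 + 0.48²/2)·0.75] / 0.4157 = [-0.0619 + 0.1021] / 0.4157 = 0.0969 ⇒ 0.10
N(d₁) = N(0.10) = 0.5398
Δ_call = N(d₁) = 0.5398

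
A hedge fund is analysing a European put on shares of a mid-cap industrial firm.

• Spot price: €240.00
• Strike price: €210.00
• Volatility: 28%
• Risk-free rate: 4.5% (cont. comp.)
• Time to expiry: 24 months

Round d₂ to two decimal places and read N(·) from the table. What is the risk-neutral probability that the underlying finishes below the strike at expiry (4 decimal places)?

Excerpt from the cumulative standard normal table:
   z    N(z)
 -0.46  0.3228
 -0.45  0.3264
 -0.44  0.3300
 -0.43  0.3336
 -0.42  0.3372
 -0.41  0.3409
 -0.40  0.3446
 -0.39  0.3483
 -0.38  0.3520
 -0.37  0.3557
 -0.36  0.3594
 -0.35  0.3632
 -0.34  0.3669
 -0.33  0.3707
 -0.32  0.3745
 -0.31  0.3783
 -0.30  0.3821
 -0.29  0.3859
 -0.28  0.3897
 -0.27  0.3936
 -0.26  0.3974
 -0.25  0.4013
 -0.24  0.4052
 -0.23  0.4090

T = 2;  σ√T = 0.3960
d₁ = [ln(240/210) + (0.045 + 0.28²/2)·2] / 0.3960 = [0.1335 + 0.1684] / 0.3960 = 0.7625 which rounds to 0.76
d₂ = d₁ − σ√T = 0.7625 − 0.3960 = 0.3665 which rounds to 0.37
Risk-neutral Pr[S_T < K] = N(−d₂) = N(-0.37) = 0.3557

0.3557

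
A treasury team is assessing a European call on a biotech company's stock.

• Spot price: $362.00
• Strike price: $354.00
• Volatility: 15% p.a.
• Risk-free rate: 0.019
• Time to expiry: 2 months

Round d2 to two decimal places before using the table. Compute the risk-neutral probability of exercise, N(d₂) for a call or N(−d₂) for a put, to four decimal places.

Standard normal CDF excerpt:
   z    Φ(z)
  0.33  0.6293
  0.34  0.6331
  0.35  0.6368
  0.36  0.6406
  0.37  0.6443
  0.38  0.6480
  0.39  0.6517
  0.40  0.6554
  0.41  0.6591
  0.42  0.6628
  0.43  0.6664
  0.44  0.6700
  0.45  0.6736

T = 0.1667;  σ√T = 0.0612
d₁ = [ln(362/354) + (0.019 + 0.15²/2)·0.1667] / 0.0612 = [0.0223 + 0.0050] / 0.0612 = 0.4473 ≈ 0.45
d₂ = d₁ − σ√T = 0.4473 − 0.0612 = 0.3860 ≈ 0.39
Pr(exercise) under Q = N(d₂) = 0.6517

0.6517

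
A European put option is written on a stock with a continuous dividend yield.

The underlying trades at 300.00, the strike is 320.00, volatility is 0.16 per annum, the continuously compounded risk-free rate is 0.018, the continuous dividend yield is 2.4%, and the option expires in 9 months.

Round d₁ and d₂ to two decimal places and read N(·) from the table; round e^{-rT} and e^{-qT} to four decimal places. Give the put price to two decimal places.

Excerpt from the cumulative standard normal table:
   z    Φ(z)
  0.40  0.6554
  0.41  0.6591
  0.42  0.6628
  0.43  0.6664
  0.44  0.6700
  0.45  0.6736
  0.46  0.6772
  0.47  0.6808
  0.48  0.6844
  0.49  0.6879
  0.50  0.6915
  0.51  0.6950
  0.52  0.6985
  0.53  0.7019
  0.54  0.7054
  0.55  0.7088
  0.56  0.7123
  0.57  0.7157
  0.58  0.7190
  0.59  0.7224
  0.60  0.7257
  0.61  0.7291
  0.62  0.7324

29.59

σ√T = 0.16·√0.75 = 0.1386
d₁ = [ln(300/320) + (0.018 − 0.024 + ½·0.16²)·0.75] / (σ√T) = (-0.0645 + 0.0051) / 0.1386 = -0.4290 → -0.43
d₂ = -0.4290 − 0.1386 = -0.5675 → -0.57
e^(−qT) = e^(−0.024·0.75) = 0.9822;  e^(−rT) = e^(−0.018·0.75) = 0.9866
P = 320·0.9866·N(0.57) − 300·0.9822·N(0.43) = 320·0.9866·0.7157 − 300·0.9822·0.6664 = 225.9551 − 196.3614 = 29.5937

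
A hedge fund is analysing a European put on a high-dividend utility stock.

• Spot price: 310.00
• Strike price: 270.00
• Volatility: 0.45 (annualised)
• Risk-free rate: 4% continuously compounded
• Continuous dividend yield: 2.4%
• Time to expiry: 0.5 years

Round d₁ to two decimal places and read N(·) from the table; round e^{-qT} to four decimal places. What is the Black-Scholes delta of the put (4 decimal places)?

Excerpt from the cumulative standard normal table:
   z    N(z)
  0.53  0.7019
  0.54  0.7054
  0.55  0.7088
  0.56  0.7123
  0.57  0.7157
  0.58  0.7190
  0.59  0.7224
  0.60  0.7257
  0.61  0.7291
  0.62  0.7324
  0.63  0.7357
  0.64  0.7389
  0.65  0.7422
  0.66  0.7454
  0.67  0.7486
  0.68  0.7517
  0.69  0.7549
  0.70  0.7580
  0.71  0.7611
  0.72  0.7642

T = 0.5;  σ√T = 0.3182
d₁ = [ln(310/270) + (0.04 − 0.024 + ½·0.45²)·0.5] / (σ√T) = (0.1382 + 0.0586) / 0.3182 = 0.6184 ≈ 0.62
N(d₁) = N(0.62) = 0.7324
Δ_put = e^(−qT)·(N(d₁) − 1) = 0.9881·(0.7324 − 1) = -0.2644

-0.2644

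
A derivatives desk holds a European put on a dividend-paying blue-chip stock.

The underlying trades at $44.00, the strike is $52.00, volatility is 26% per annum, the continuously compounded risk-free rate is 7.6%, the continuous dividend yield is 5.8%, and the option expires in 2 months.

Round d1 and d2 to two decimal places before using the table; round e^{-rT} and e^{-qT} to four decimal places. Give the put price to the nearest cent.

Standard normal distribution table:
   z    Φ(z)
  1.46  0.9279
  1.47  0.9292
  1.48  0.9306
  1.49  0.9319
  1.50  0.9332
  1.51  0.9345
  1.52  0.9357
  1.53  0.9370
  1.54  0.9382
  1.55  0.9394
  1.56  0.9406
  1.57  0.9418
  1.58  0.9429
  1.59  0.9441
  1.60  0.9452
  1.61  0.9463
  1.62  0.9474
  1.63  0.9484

T = 0.1667;  σ√T = 0.1061
ln(S/K) + (r − q + σ²/2)T = ln(44/52) + (0.076 − 0.058 + 0.26²/2)·0.1667 = -0.1671 + 0.0086 = -0.1584
d₁ = -0.1584 / 0.1061 = -1.4925 → -1.49
d₂ = d₁ − σ√T = -1.4925 − 0.1061 = -1.5986 → -1.60
exp(−qT) = exp(−0.058·0.1667) = 0.9904;  exp(−rT) = exp(−0.076·0.1667) = 0.9874
N(−d₂) = N(1.60) = 0.9452;  N(−d₁) = N(1.49) = 0.9319
P = 52·0.9874·0.9452 − 44·0.9904·0.9319 = 48.5311 − 40.6100 = 7.9211

$7.92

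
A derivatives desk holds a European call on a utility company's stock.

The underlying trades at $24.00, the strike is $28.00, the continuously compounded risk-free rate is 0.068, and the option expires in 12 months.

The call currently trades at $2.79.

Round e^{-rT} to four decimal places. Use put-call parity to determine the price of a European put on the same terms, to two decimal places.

exp(−rT) = exp(−0.068·1) = 0.9343
Put-call parity: C − P = S − K·e^(−rT) = 24 − 28·0.9343 = 24 − 26.1604 = -2.1604
P = C − (C − P) = 2.79 − (-2.1604) = 4.9504

$4.95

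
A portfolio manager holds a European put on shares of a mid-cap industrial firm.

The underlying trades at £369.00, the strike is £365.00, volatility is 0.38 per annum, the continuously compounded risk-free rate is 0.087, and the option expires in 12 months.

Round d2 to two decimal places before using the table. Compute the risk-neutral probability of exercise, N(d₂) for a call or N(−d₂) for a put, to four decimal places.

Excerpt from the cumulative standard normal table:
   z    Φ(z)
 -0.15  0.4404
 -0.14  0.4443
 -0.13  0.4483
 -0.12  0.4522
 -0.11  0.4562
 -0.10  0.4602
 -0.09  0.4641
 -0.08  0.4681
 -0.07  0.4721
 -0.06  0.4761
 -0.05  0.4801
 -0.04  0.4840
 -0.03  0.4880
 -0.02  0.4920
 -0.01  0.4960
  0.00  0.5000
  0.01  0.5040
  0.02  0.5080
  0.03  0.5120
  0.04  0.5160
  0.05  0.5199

0.4721

T = 1;  σ√T = 0.3800
d₁ = [ln(369/365) + (0.087 + 0.38²/2)·1] / 0.3800 = [0.0109 + 0.1592] / 0.3800 = 0.4476 which rounds to 0.45
d₂ = d₁ − σ√T = 0.4476 − 0.3800 = 0.0676 which rounds to 0.07
Risk-neutral Pr[S_T < K] = N(−d₂) = N(-0.07) = 0.4721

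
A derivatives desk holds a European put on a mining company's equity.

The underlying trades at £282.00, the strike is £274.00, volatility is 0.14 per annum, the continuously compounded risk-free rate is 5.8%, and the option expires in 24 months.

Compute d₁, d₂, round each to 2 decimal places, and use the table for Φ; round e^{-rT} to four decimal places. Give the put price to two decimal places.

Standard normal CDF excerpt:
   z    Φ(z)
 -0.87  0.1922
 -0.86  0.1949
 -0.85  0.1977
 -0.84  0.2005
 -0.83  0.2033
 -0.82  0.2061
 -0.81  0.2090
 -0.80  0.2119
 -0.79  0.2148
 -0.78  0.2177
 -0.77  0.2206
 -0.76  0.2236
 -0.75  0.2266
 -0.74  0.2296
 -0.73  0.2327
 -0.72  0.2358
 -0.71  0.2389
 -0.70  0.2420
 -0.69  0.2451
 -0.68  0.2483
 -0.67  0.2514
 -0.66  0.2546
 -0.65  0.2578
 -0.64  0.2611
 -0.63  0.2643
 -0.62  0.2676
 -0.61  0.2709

σ√T = 0.14 × 1.4142 = 0.1980
d₁ = [ln(282/274) + (0.058 + 0.14²/2)·2] / 0.1980 = [0.0288 + 0.1356] / 0.1980 = 0.8302 ⇒ 0.83
d₂ = d₁ − σ√T = 0.8302 − 0.1980 = 0.6322 ⇒ 0.63
e^(−rT) = e^(−0.058·2) = 0.8905
N(−d₂) = N(-0.63) = 0.2643;  N(−d₁) = N(-0.83) = 0.2033
P = 274·0.8905·0.2643 − 282·0.2033 = 64.4884 − 57.3306 = 7.1578

£7.16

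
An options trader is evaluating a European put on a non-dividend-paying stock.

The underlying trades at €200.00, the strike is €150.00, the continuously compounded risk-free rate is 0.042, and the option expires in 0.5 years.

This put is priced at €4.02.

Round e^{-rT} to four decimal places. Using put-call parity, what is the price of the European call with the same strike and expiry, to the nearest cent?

€57.14

exp(−rT) = exp(−0.042·0.5) = 0.9792
Put-call parity: C − P = S − K·e^(−rT) = 200 − 150·0.9792 = 200 − 146.8800 = 53.1200
C = P + (C − P) = 4.02 + (53.1200) = 57.1400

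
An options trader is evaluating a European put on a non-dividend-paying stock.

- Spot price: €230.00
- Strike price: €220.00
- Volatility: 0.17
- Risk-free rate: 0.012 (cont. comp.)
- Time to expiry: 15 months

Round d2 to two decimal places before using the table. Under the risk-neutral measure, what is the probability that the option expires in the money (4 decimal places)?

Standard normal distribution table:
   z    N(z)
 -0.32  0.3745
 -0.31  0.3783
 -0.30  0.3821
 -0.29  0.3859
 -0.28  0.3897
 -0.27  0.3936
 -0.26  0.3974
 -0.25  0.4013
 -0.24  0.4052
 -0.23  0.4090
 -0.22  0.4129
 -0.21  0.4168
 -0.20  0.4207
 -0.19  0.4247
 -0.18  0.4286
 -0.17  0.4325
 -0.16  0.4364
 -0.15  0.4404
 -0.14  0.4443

T = 1.25;  σ√T = 0.1901
d₁ = [ln(230/220) + (0.012 + 0.17²/2)·1.25] / 0.1901 = [0.0445 + 0.0331] / 0.1901 = 0.4078 ≈ 0.41
d₂ = d₁ − σ√T = 0.4078 − 0.1901 = 0.2178 ≈ 0.22
Pr(exercise) under Q = N(−d₂) = N(-0.22) = 0.4129

0.4129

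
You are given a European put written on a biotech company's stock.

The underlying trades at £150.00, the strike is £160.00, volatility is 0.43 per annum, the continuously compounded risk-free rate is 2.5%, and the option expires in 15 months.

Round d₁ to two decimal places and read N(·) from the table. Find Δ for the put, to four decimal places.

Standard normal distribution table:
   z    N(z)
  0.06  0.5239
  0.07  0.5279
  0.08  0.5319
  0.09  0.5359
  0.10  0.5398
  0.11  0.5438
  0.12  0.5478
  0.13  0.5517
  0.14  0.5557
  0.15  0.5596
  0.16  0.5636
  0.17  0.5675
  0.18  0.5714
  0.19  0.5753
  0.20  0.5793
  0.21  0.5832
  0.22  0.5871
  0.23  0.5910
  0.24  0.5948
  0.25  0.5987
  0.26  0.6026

σ√T = 0.43·√1.25 = 0.4808
d₁ = [ln(150/160) + (0.025 + ½·0.43²)·1.25] / (σ√T) = (-0.0645 + 0.1468) / 0.4808 = 0.1711 ≈ 0.17
N(d₁) = N(0.17) = 0.5675
Δ_put = N(d₁) − 1 = 0.5675 − 1 = -0.4325

-0.4325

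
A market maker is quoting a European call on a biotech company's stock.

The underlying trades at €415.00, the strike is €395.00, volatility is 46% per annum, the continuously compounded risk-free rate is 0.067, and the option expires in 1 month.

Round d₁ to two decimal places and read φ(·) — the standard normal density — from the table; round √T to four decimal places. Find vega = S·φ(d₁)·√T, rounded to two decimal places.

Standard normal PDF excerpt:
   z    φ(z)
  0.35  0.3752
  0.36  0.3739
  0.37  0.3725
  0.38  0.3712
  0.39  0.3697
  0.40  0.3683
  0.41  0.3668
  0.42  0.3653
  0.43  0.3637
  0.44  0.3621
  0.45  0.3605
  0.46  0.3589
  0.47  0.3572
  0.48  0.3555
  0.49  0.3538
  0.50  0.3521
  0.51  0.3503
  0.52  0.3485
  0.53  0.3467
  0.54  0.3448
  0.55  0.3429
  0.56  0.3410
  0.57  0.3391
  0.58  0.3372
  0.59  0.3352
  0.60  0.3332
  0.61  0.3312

σ√T = 0.46·√0.08333 = 0.1328
ln(S/K) + (r + σ²/2)T = ln(415/395) + (0.067 + 0.46²/2)·0.08333 = 0.0494 + 0.0144 = 0.0638
d₁ = 0.0638 / 0.1328 = 0.4804 → 0.48
√T = √0.08333 = 0.2887
φ(d₁) = φ(0.48) = 0.3555
vega = S·φ(d₁)·√T = 415·0.3555·0.2887 = 42.5926
(The put has the same vega.)

42.59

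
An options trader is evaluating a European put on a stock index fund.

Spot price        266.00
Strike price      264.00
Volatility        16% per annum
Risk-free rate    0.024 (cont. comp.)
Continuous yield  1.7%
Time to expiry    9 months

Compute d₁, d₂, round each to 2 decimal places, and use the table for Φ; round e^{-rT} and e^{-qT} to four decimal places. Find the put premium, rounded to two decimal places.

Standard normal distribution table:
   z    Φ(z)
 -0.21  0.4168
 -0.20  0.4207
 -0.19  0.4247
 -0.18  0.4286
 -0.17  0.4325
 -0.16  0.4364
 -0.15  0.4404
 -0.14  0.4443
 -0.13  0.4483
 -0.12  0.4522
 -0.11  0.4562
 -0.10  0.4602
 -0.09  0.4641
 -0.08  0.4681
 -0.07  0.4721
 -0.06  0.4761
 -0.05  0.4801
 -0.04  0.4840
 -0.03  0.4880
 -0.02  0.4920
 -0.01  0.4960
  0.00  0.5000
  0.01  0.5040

σ√T = 0.16 × 0.8660 = 0.1386
ln(S/K) + (r − q + σ²/2)T = ln(266/264) + (0.024 − 0.017 + 0.16²/2)·0.75 = 0.0075 + 0.0148 = 0.0224
d₁ = 0.0224 / 0.1386 = 0.1616 which rounds to 0.16
d₂ = d₁ − σ√T = 0.1616 − 0.1386 = 0.0231 which rounds to 0.02
exp(−qT) = exp(−0.017·0.75) = 0.9873;  exp(−rT) = exp(−0.024·0.75) = 0.9822
N(−d₂) = N(-0.02) = 0.4920;  N(−d₁) = N(-0.16) = 0.4364
P = 264·0.9822·0.4920 − 266·0.9873·0.4364 = 127.5760 − 114.6082 = 12.9678

12.97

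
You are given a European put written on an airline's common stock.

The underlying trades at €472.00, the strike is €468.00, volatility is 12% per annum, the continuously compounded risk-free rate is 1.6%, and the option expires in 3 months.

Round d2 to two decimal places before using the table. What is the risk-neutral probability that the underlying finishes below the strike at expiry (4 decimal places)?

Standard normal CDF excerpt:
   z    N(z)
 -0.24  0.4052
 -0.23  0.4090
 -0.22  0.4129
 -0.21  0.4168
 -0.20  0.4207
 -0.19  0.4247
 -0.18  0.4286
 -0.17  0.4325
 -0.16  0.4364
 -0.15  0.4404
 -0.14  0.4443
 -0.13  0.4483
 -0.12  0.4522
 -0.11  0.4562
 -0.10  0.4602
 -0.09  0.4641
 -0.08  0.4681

σ√T = 0.12 × 0.5000 = 0.0600
ln(S/K) + (r + σ²/2)T = ln(472/468) + (0.016 + 0.12²/2)·0.25 = 0.0085 + 0.0058 = 0.0143
d₁ = 0.0143 / 0.0600 = 0.2385 ≈ 0.24
d₂ = d₁ − σ√T = 0.2385 − 0.0600 = 0.1785 ≈ 0.18
Pr(exercise) under Q = N(−d₂) = N(-0.18) = 0.4286

0.4286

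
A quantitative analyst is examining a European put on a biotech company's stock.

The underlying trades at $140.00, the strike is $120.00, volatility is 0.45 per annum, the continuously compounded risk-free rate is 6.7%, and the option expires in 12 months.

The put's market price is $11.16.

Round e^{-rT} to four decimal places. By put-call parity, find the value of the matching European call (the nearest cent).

exp(−rT) = exp(−0.067·1) = 0.9352
Put-call parity: C − P = S − K·e^(−rT) = 140 − 120·0.9352 = 140 − 112.2240 = 27.7760
C = P + (C − P) = 11.16 + (27.7760) = 38.9360

$38.94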